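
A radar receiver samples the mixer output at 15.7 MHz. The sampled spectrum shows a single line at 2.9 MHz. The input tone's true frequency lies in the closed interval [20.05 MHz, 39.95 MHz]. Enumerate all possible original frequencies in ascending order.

Frequencies that alias to 2.9 MHz are k·fs ± 2.9 MHz for integer k ≥ 0.
k=0: 2.9 MHz.
k=1: 12.8 MHz, 18.6 MHz.
k=2: 28.5 MHz, 34.3 MHz.
k=3: 44.2 MHz, 50 MHz.
Within [20.05 MHz, 39.95 MHz]: 28.5 MHz, 34.3 MHz.

28.5 MHz, 34.3 MHz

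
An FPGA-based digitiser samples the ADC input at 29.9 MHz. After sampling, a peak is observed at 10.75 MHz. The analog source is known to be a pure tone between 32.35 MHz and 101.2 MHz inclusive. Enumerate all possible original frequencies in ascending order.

40.65 MHz, 49.05 MHz, 70.55 MHz, 78.95 MHz, 100.45 MHz

Frequencies that alias to 10.75 MHz are k·fs ± 10.75 MHz for integer k ≥ 0.
k=0: 10.75 MHz.
k=1: 19.15 MHz, 40.65 MHz.
k=2: 49.05 MHz, 70.55 MHz.
k=3: 78.95 MHz, 100.45 MHz.
k=4: 108.85 MHz, 130.35 MHz.
Within [32.35 MHz, 101.2 MHz]: 40.65 MHz, 49.05 MHz, 70.55 MHz, 78.95 MHz, 100.45 MHz.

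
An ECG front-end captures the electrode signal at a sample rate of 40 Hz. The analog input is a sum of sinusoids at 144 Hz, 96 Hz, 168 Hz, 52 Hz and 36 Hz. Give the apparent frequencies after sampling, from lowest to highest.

4 Hz, 8 Hz, 12 Hz, 16 Hz

fs/2 = 20 Hz.
144 Hz mod fs = 24 Hz.
24 Hz > fs/2 = 20 Hz, folds to fs − 24 Hz = 16 Hz.
96 Hz mod fs = 16 Hz.
16 Hz ≤ fs/2 = 20 Hz, appears at 16 Hz.
168 Hz mod fs = 8 Hz.
8 Hz ≤ fs/2 = 20 Hz, appears at 8 Hz.
52 Hz mod fs = 12 Hz.
12 Hz ≤ fs/2 = 20 Hz, appears at 12 Hz.
36 Hz > fs/2 = 20 Hz, folds to fs − 36 Hz = 4 Hz.
Distinct values: {4 Hz, 8 Hz, 12 Hz, 16 Hz}.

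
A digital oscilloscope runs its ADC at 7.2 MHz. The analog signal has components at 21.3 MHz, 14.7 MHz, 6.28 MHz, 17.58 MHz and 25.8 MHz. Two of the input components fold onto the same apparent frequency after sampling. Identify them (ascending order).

14.7 MHz, 21.3 MHz

fs/2 = 3.6 MHz.
21.3 MHz mod fs = 6.9 MHz.
6.9 MHz > fs/2 = 3.6 MHz, folds to fs − 6.9 MHz = 0.3 MHz.
14.7 MHz mod fs = 0.3 MHz.
0.3 MHz ≤ fs/2 = 3.6 MHz, appears at 0.3 MHz.
6.28 MHz > fs/2 = 3.6 MHz, folds to fs − 6.28 MHz = 0.92 MHz.
17.58 MHz mod fs = 3.18 MHz.
3.18 MHz ≤ fs/2 = 3.6 MHz, appears at 3.18 MHz.
25.8 MHz mod fs = 4.2 MHz.
4.2 MHz > fs/2 = 3.6 MHz, folds to fs − 4.2 MHz = 3 MHz.
14.7 MHz and 21.3 MHz both map to 0.3 MHz.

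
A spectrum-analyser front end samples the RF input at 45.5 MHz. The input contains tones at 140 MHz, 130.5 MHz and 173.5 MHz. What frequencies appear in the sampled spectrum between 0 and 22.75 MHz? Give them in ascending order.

fs/2 = 22.75 MHz.
140 MHz mod fs = 3.5 MHz.
3.5 MHz ≤ fs/2 = 22.75 MHz, appears at 3.5 MHz.
130.5 MHz mod fs = 39.5 MHz.
39.5 MHz > fs/2 = 22.75 MHz, folds to fs − 39.5 MHz = 6 MHz.
173.5 MHz mod fs = 37 MHz.
37 MHz > fs/2 = 22.75 MHz, folds to fs − 37 MHz = 8.5 MHz.
Distinct values: {3.5 MHz, 6 MHz, 8.5 MHz}.

3.5 MHz, 6 MHz, 8.5 MHz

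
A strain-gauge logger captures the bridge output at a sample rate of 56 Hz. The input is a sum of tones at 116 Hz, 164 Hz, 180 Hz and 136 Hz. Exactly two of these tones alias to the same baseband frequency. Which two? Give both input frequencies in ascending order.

116 Hz, 164 Hz

fs/2 = 28 Hz.
116 Hz mod fs = 4 Hz.
4 Hz ≤ fs/2 = 28 Hz, appears at 4 Hz.
164 Hz mod fs = 52 Hz.
52 Hz > fs/2 = 28 Hz, folds to fs − 52 Hz = 4 Hz.
180 Hz mod fs = 12 Hz.
12 Hz ≤ fs/2 = 28 Hz, appears at 12 Hz.
136 Hz mod fs = 24 Hz.
24 Hz ≤ fs/2 = 28 Hz, appears at 24 Hz.
116 Hz and 164 Hz both map to 4 Hz.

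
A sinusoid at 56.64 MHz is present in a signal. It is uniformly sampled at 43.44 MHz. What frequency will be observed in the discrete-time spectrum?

13.2 MHz

56.64 MHz mod fs = 13.2 MHz.
13.2 MHz ≤ fs/2 = 21.72 MHz, appears at 13.2 MHz.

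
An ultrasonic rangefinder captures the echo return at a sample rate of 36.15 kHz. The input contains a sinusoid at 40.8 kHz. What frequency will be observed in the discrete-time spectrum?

4.65 kHz

40.8 kHz mod fs = 4.65 kHz.
4.65 kHz ≤ fs/2 = 18.075 kHz, appears at 4.65 kHz.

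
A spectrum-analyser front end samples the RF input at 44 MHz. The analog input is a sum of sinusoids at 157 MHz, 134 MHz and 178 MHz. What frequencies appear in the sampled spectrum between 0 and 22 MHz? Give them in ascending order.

fs/2 = 22 MHz.
157 MHz mod fs = 25 MHz.
25 MHz > fs/2 = 22 MHz, folds to fs − 25 MHz = 19 MHz.
134 MHz mod fs = 2 MHz.
2 MHz ≤ fs/2 = 22 MHz, appears at 2 MHz.
178 MHz mod fs = 2 MHz.
2 MHz ≤ fs/2 = 22 MHz, appears at 2 MHz.
Distinct values: {2 MHz, 19 MHz}.

2 MHz, 19 MHz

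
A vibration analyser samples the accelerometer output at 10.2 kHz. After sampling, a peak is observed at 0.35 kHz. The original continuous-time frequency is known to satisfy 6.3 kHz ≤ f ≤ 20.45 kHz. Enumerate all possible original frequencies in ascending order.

Frequencies that alias to 0.35 kHz are k·fs ± 0.35 kHz for integer k ≥ 0.
k=0: 0.35 kHz.
k=1: 9.85 kHz, 10.55 kHz.
k=2: 20.05 kHz, 20.75 kHz.
k=3: 30.25 kHz, 30.95 kHz.
Within [6.3 kHz, 20.45 kHz]: 9.85 kHz, 10.55 kHz, 20.05 kHz.

9.85 kHz, 10.55 kHz, 20.05 kHz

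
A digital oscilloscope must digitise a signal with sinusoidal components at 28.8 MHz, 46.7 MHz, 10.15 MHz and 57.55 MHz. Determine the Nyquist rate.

115.1 MHz

Highest-frequency component: 57.55 MHz.
Nyquist rate = 2 × 57.55 MHz = 115.1 MHz.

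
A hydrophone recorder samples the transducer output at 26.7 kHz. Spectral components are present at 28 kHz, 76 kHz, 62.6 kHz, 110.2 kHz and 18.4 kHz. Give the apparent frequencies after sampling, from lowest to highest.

1.3 kHz, 3.4 kHz, 4.1 kHz, 8.3 kHz, 9.2 kHz

fs/2 = 13.35 kHz.
28 kHz mod fs = 1.3 kHz.
1.3 kHz ≤ fs/2 = 13.35 kHz, appears at 1.3 kHz.
76 kHz mod fs = 22.6 kHz.
22.6 kHz > fs/2 = 13.35 kHz, folds to fs − 22.6 kHz = 4.1 kHz.
62.6 kHz mod fs = 9.2 kHz.
9.2 kHz ≤ fs/2 = 13.35 kHz, appears at 9.2 kHz.
110.2 kHz mod fs = 3.4 kHz.
3.4 kHz ≤ fs/2 = 13.35 kHz, appears at 3.4 kHz.
18.4 kHz > fs/2 = 13.35 kHz, folds to fs − 18.4 kHz = 8.3 kHz.
Distinct values: {1.3 kHz, 3.4 kHz, 4.1 kHz, 8.3 kHz, 9.2 kHz}.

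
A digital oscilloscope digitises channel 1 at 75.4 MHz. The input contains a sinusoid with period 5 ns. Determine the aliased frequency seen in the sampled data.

T = 5 ns → f = 1/T = 200 MHz.
200 MHz mod fs = 49.2 MHz.
49.2 MHz > fs/2 = 37.7 MHz, folds to fs − 49.2 MHz = 26.2 MHz.

26.2 MHz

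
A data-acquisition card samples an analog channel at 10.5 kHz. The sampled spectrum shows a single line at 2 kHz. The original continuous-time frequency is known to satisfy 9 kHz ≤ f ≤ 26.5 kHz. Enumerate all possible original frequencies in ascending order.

12.5 kHz, 19 kHz, 23 kHz

Frequencies that alias to 2 kHz are k·fs ± 2 kHz for integer k ≥ 0.
k=0: 2 kHz.
k=1: 8.5 kHz, 12.5 kHz.
k=2: 19 kHz, 23 kHz.
k=3: 29.5 kHz, 33.5 kHz.
Within [9 kHz, 26.5 kHz]: 12.5 kHz, 19 kHz, 23 kHz.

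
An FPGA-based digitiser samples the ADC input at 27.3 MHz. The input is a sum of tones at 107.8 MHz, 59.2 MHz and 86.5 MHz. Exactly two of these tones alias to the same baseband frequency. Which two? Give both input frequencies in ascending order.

fs/2 = 13.65 MHz.
107.8 MHz mod fs = 25.9 MHz.
25.9 MHz > fs/2 = 13.65 MHz, folds to fs − 25.9 MHz = 1.4 MHz.
59.2 MHz mod fs = 4.6 MHz.
4.6 MHz ≤ fs/2 = 13.65 MHz, appears at 4.6 MHz.
86.5 MHz mod fs = 4.6 MHz.
4.6 MHz ≤ fs/2 = 13.65 MHz, appears at 4.6 MHz.
59.2 MHz and 86.5 MHz both map to 4.6 MHz.

59.2 MHz, 86.5 MHz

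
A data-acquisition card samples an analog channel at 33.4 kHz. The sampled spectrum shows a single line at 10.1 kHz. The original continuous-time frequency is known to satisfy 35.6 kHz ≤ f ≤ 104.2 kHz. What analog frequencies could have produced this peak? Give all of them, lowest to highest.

43.5 kHz, 56.7 kHz, 76.9 kHz, 90.1 kHz

Frequencies that alias to 10.1 kHz are k·fs ± 10.1 kHz for integer k ≥ 0.
k=0: 10.1 kHz.
k=1: 23.3 kHz, 43.5 kHz.
k=2: 56.7 kHz, 76.9 kHz.
k=3: 90.1 kHz, 110.3 kHz.
k=4: 123.5 kHz, 143.7 kHz.
Within [35.6 kHz, 104.2 kHz]: 43.5 kHz, 56.7 kHz, 76.9 kHz, 90.1 kHz.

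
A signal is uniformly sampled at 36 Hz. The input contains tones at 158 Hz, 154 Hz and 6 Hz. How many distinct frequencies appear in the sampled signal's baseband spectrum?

fs/2 = 18 Hz.
158 Hz mod fs = 14 Hz.
14 Hz ≤ fs/2 = 18 Hz, appears at 14 Hz.
154 Hz mod fs = 10 Hz.
10 Hz ≤ fs/2 = 18 Hz, appears at 10 Hz.
6 Hz ≤ fs/2 = 18 Hz, passes unchanged.
Distinct values: {6 Hz, 10 Hz, 14 Hz} → 3.

3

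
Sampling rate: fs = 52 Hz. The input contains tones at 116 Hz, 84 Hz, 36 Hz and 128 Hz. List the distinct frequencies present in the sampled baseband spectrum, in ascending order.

12 Hz, 16 Hz, 20 Hz, 24 Hz

fs/2 = 26 Hz.
116 Hz mod fs = 12 Hz.
12 Hz ≤ fs/2 = 26 Hz, appears at 12 Hz.
84 Hz mod fs = 32 Hz.
32 Hz > fs/2 = 26 Hz, folds to fs − 32 Hz = 20 Hz.
36 Hz > fs/2 = 26 Hz, folds to fs − 36 Hz = 16 Hz.
128 Hz mod fs = 24 Hz.
24 Hz ≤ fs/2 = 26 Hz, appears at 24 Hz.
Distinct values: {12 Hz, 16 Hz, 20 Hz, 24 Hz}.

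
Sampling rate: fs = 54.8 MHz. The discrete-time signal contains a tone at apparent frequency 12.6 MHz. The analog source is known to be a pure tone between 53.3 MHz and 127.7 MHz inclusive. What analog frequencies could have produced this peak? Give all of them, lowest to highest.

67.4 MHz, 97 MHz, 122.2 MHz

Frequencies that alias to 12.6 MHz are k·fs ± 12.6 MHz for integer k ≥ 0.
k=0: 12.6 MHz.
k=1: 42.2 MHz, 67.4 MHz.
k=2: 97 MHz, 122.2 MHz.
k=3: 151.8 MHz, 177 MHz.
Within [53.3 MHz, 127.7 MHz]: 67.4 MHz, 97 MHz, 122.2 MHz.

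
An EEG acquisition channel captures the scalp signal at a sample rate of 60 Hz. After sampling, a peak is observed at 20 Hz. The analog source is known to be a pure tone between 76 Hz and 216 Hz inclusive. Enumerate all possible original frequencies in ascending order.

80 Hz, 100 Hz, 140 Hz, 160 Hz, 200 Hz

Frequencies that alias to 20 Hz are k·fs ± 20 Hz for integer k ≥ 0.
k=0: 20 Hz.
k=1: 40 Hz, 80 Hz.
k=2: 100 Hz, 140 Hz.
k=3: 160 Hz, 200 Hz.
k=4: 220 Hz, 260 Hz.
Within [76 Hz, 216 Hz]: 80 Hz, 100 Hz, 140 Hz, 160 Hz, 200 Hz.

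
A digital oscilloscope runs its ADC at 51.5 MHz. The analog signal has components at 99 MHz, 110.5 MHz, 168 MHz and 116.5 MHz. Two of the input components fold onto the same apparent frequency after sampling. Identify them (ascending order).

116.5 MHz, 168 MHz

fs/2 = 25.75 MHz.
99 MHz mod fs = 47.5 MHz.
47.5 MHz > fs/2 = 25.75 MHz, folds to fs − 47.5 MHz = 4 MHz.
110.5 MHz mod fs = 7.5 MHz.
7.5 MHz ≤ fs/2 = 25.75 MHz, appears at 7.5 MHz.
168 MHz mod fs = 13.5 MHz.
13.5 MHz ≤ fs/2 = 25.75 MHz, appears at 13.5 MHz.
116.5 MHz mod fs = 13.5 MHz.
13.5 MHz ≤ fs/2 = 25.75 MHz, appears at 13.5 MHz.
116.5 MHz and 168 MHz both map to 13.5 MHz.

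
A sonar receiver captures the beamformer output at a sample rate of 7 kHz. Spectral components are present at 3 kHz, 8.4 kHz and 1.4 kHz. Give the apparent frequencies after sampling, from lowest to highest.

fs/2 = 3.5 kHz.
3 kHz ≤ fs/2 = 3.5 kHz, passes unchanged.
8.4 kHz mod fs = 1.4 kHz.
1.4 kHz ≤ fs/2 = 3.5 kHz, appears at 1.4 kHz.
1.4 kHz ≤ fs/2 = 3.5 kHz, passes unchanged.
Distinct values: {1.4 kHz, 3 kHz}.

1.4 kHz, 3 kHz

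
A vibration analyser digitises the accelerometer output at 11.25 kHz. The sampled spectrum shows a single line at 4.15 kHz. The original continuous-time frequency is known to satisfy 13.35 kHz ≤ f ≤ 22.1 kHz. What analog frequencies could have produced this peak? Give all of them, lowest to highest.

Frequencies that alias to 4.15 kHz are k·fs ± 4.15 kHz for integer k ≥ 0.
k=0: 4.15 kHz.
k=1: 7.1 kHz, 15.4 kHz.
k=2: 18.35 kHz, 26.65 kHz.
k=3: 29.6 kHz, 37.9 kHz.
Within [13.35 kHz, 22.1 kHz]: 15.4 kHz, 18.35 kHz.

15.4 kHz, 18.35 kHz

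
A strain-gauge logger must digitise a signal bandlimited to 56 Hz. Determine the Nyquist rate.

Nyquist rate = 2 × 56 Hz = 112 Hz.

112 Hz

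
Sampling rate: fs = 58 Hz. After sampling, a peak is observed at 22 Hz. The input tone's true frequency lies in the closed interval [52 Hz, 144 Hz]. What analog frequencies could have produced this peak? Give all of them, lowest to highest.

80 Hz, 94 Hz, 138 Hz

Frequencies that alias to 22 Hz are k·fs ± 22 Hz for integer k ≥ 0.
k=0: 22 Hz.
k=1: 36 Hz, 80 Hz.
k=2: 94 Hz, 138 Hz.
k=3: 152 Hz, 196 Hz.
Within [52 Hz, 144 Hz]: 80 Hz, 94 Hz, 138 Hz.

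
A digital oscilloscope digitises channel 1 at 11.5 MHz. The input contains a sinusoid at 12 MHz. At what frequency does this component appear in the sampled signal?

0.5 MHz

12 MHz mod fs = 0.5 MHz.
0.5 MHz ≤ fs/2 = 5.75 MHz, appears at 0.5 MHz.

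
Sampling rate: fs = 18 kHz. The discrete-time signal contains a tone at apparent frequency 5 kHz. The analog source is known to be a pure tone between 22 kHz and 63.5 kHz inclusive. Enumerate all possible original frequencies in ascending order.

23 kHz, 31 kHz, 41 kHz, 49 kHz, 59 kHz

Frequencies that alias to 5 kHz are k·fs ± 5 kHz for integer k ≥ 0.
k=0: 5 kHz.
k=1: 13 kHz, 23 kHz.
k=2: 31 kHz, 41 kHz.
k=3: 49 kHz, 59 kHz.
k=4: 67 kHz, 77 kHz.
Within [22 kHz, 63.5 kHz]: 23 kHz, 31 kHz, 41 kHz, 49 kHz, 59 kHz.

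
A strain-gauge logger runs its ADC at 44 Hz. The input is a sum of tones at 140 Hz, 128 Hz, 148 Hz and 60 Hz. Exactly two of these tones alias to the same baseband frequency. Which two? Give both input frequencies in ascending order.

fs/2 = 22 Hz.
140 Hz mod fs = 8 Hz.
8 Hz ≤ fs/2 = 22 Hz, appears at 8 Hz.
128 Hz mod fs = 40 Hz.
40 Hz > fs/2 = 22 Hz, folds to fs − 40 Hz = 4 Hz.
148 Hz mod fs = 16 Hz.
16 Hz ≤ fs/2 = 22 Hz, appears at 16 Hz.
60 Hz mod fs = 16 Hz.
16 Hz ≤ fs/2 = 22 Hz, appears at 16 Hz.
60 Hz and 148 Hz both map to 16 Hz.

60 Hz, 148 Hz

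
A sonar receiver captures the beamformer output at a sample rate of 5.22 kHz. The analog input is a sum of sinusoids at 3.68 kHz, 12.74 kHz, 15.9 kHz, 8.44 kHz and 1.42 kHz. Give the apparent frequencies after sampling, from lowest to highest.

fs/2 = 2.61 kHz.
3.68 kHz > fs/2 = 2.61 kHz, folds to fs − 3.68 kHz = 1.54 kHz.
12.74 kHz mod fs = 2.3 kHz.
2.3 kHz ≤ fs/2 = 2.61 kHz, appears at 2.3 kHz.
15.9 kHz mod fs = 0.24 kHz.
0.24 kHz ≤ fs/2 = 2.61 kHz, appears at 0.24 kHz.
8.44 kHz mod fs = 3.22 kHz.
3.22 kHz > fs/2 = 2.61 kHz, folds to fs − 3.22 kHz = 2 kHz.
1.42 kHz ≤ fs/2 = 2.61 kHz, passes unchanged.
Distinct values: {0.24 kHz, 1.42 kHz, 1.54 kHz, 2 kHz, 2.3 kHz}.

0.24 kHz, 1.42 kHz, 1.54 kHz, 2 kHz, 2.3 kHz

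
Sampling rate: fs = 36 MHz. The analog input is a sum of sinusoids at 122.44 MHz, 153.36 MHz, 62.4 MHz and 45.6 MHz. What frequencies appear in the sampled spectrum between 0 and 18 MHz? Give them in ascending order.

fs/2 = 18 MHz.
122.44 MHz mod fs = 14.44 MHz.
14.44 MHz ≤ fs/2 = 18 MHz, appears at 14.44 MHz.
153.36 MHz mod fs = 9.36 MHz.
9.36 MHz ≤ fs/2 = 18 MHz, appears at 9.36 MHz.
62.4 MHz mod fs = 26.4 MHz.
26.4 MHz > fs/2 = 18 MHz, folds to fs − 26.4 MHz = 9.6 MHz.
45.6 MHz mod fs = 9.6 MHz.
9.6 MHz ≤ fs/2 = 18 MHz, appears at 9.6 MHz.
Distinct values: {9.36 MHz, 9.6 MHz, 14.44 MHz}.

9.36 MHz, 9.6 MHz, 14.44 MHz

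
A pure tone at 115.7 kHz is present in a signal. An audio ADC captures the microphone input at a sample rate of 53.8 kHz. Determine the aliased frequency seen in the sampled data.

8.1 kHz

115.7 kHz mod fs = 8.1 kHz.
8.1 kHz ≤ fs/2 = 26.9 kHz, appears at 8.1 kHz.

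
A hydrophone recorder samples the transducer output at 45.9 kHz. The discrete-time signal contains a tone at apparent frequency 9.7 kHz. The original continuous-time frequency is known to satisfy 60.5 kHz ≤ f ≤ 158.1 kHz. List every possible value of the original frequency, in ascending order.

Frequencies that alias to 9.7 kHz are k·fs ± 9.7 kHz for integer k ≥ 0.
k=0: 9.7 kHz.
k=1: 36.2 kHz, 55.6 kHz.
k=2: 82.1 kHz, 101.5 kHz.
k=3: 128 kHz, 147.4 kHz.
k=4: 173.9 kHz, 193.3 kHz.
Within [60.5 kHz, 158.1 kHz]: 82.1 kHz, 101.5 kHz, 128 kHz, 147.4 kHz.

82.1 kHz, 101.5 kHz, 128 kHz, 147.4 kHz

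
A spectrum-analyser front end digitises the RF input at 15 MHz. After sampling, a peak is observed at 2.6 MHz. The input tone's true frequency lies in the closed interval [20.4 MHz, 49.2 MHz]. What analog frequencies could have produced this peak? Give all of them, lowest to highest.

27.4 MHz, 32.6 MHz, 42.4 MHz, 47.6 MHz

Frequencies that alias to 2.6 MHz are k·fs ± 2.6 MHz for integer k ≥ 0.
k=0: 2.6 MHz.
k=1: 12.4 MHz, 17.6 MHz.
k=2: 27.4 MHz, 32.6 MHz.
k=3: 42.4 MHz, 47.6 MHz.
k=4: 57.4 MHz, 62.6 MHz.
Within [20.4 MHz, 49.2 MHz]: 27.4 MHz, 32.6 MHz, 42.4 MHz, 47.6 MHz.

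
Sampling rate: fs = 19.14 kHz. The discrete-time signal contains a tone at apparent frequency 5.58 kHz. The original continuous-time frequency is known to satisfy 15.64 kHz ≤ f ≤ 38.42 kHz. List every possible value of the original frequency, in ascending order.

24.72 kHz, 32.7 kHz

Frequencies that alias to 5.58 kHz are k·fs ± 5.58 kHz for integer k ≥ 0.
k=0: 5.58 kHz.
k=1: 13.56 kHz, 24.72 kHz.
k=2: 32.7 kHz, 43.86 kHz.
k=3: 51.84 kHz, 63 kHz.
Within [15.64 kHz, 38.42 kHz]: 24.72 kHz, 32.7 kHz.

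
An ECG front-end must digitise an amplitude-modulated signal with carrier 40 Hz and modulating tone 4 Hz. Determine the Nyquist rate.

88 Hz

AM sidebands sit at fc ± fm = 36 Hz and 44 Hz.
Highest-frequency component: 44 Hz.
Nyquist rate = 2 × 44 Hz = 88 Hz.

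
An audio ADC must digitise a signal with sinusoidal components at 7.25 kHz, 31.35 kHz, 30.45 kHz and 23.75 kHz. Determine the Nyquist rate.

62.7 kHz

Highest-frequency component: 31.35 kHz.
Nyquist rate = 2 × 31.35 kHz = 62.7 kHz.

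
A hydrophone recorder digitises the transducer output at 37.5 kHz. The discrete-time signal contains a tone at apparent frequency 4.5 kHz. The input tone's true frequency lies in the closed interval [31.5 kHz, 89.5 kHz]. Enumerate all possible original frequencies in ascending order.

Frequencies that alias to 4.5 kHz are k·fs ± 4.5 kHz for integer k ≥ 0.
k=0: 4.5 kHz.
k=1: 33 kHz, 42 kHz.
k=2: 70.5 kHz, 79.5 kHz.
k=3: 108 kHz, 117 kHz.
Within [31.5 kHz, 89.5 kHz]: 33 kHz, 42 kHz, 70.5 kHz, 79.5 kHz.

33 kHz, 42 kHz, 70.5 kHz, 79.5 kHz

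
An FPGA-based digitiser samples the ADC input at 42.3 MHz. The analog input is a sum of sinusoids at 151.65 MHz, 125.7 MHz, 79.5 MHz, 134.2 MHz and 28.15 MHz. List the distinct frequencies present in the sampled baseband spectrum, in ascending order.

fs/2 = 21.15 MHz.
151.65 MHz mod fs = 24.75 MHz.
24.75 MHz > fs/2 = 21.15 MHz, folds to fs − 24.75 MHz = 17.55 MHz.
125.7 MHz mod fs = 41.1 MHz.
41.1 MHz > fs/2 = 21.15 MHz, folds to fs − 41.1 MHz = 1.2 MHz.
79.5 MHz mod fs = 37.2 MHz.
37.2 MHz > fs/2 = 21.15 MHz, folds to fs − 37.2 MHz = 5.1 MHz.
134.2 MHz mod fs = 7.3 MHz.
7.3 MHz ≤ fs/2 = 21.15 MHz, appears at 7.3 MHz.
28.15 MHz > fs/2 = 21.15 MHz, folds to fs − 28.15 MHz = 14.15 MHz.
Distinct values: {1.2 MHz, 5.1 MHz, 7.3 MHz, 14.15 MHz, 17.55 MHz}.

1.2 MHz, 5.1 MHz, 7.3 MHz, 14.15 MHz, 17.55 MHz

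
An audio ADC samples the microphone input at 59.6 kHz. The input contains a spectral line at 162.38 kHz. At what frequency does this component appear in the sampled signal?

162.38 kHz mod fs = 43.18 kHz.
43.18 kHz > fs/2 = 29.8 kHz, folds to fs − 43.18 kHz = 16.42 kHz.

16.42 kHz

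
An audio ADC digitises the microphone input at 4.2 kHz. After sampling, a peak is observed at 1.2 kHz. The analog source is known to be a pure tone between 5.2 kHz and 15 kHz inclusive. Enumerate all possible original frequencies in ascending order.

5.4 kHz, 7.2 kHz, 9.6 kHz, 11.4 kHz, 13.8 kHz

Frequencies that alias to 1.2 kHz are k·fs ± 1.2 kHz for integer k ≥ 0.
k=0: 1.2 kHz.
k=1: 3 kHz, 5.4 kHz.
k=2: 7.2 kHz, 9.6 kHz.
k=3: 11.4 kHz, 13.8 kHz.
k=4: 15.6 kHz, 18 kHz.
Within [5.2 kHz, 15 kHz]: 5.4 kHz, 7.2 kHz, 9.6 kHz, 11.4 kHz, 13.8 kHz.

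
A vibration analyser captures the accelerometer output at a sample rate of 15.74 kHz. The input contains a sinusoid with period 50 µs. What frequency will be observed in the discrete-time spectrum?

T = 50 µs → f = 1/T = 20 kHz.
20 kHz mod fs = 4.26 kHz.
4.26 kHz ≤ fs/2 = 7.87 kHz, appears at 4.26 kHz.

4.26 kHz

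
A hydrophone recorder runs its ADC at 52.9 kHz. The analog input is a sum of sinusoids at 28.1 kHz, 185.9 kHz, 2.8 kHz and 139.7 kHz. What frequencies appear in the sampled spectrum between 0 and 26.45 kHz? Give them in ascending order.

2.8 kHz, 19 kHz, 24.8 kHz, 25.7 kHz

fs/2 = 26.45 kHz.
28.1 kHz > fs/2 = 26.45 kHz, folds to fs − 28.1 kHz = 24.8 kHz.
185.9 kHz mod fs = 27.2 kHz.
27.2 kHz > fs/2 = 26.45 kHz, folds to fs − 27.2 kHz = 25.7 kHz.
2.8 kHz ≤ fs/2 = 26.45 kHz, passes unchanged.
139.7 kHz mod fs = 33.9 kHz.
33.9 kHz > fs/2 = 26.45 kHz, folds to fs − 33.9 kHz = 19 kHz.
Distinct values: {2.8 kHz, 19 kHz, 24.8 kHz, 25.7 kHz}.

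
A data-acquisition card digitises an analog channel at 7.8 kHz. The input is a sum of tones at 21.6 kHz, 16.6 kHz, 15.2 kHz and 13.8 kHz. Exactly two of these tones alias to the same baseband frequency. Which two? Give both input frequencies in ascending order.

fs/2 = 3.9 kHz.
21.6 kHz mod fs = 6 kHz.
6 kHz > fs/2 = 3.9 kHz, folds to fs − 6 kHz = 1.8 kHz.
16.6 kHz mod fs = 1 kHz.
1 kHz ≤ fs/2 = 3.9 kHz, appears at 1 kHz.
15.2 kHz mod fs = 7.4 kHz.
7.4 kHz > fs/2 = 3.9 kHz, folds to fs − 7.4 kHz = 0.4 kHz.
13.8 kHz mod fs = 6 kHz.
6 kHz > fs/2 = 3.9 kHz, folds to fs − 6 kHz = 1.8 kHz.
13.8 kHz and 21.6 kHz both map to 1.8 kHz.

13.8 kHz, 21.6 kHz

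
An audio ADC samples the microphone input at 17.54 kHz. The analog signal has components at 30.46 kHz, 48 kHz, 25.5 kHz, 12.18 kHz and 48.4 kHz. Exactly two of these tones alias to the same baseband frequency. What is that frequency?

4.62 kHz

fs/2 = 8.77 kHz.
30.46 kHz mod fs = 12.92 kHz.
12.92 kHz > fs/2 = 8.77 kHz, folds to fs − 12.92 kHz = 4.62 kHz.
48 kHz mod fs = 12.92 kHz.
12.92 kHz > fs/2 = 8.77 kHz, folds to fs − 12.92 kHz = 4.62 kHz.
25.5 kHz mod fs = 7.96 kHz.
7.96 kHz ≤ fs/2 = 8.77 kHz, appears at 7.96 kHz.
12.18 kHz > fs/2 = 8.77 kHz, folds to fs − 12.18 kHz = 5.36 kHz.
48.4 kHz mod fs = 13.32 kHz.
13.32 kHz > fs/2 = 8.77 kHz, folds to fs − 13.32 kHz = 4.22 kHz.
30.46 kHz and 48 kHz both map to 4.62 kHz.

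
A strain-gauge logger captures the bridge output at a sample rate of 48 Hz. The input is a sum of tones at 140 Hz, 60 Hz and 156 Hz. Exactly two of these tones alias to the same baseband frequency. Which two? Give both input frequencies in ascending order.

60 Hz, 156 Hz

fs/2 = 24 Hz.
140 Hz mod fs = 44 Hz.
44 Hz > fs/2 = 24 Hz, folds to fs − 44 Hz = 4 Hz.
60 Hz mod fs = 12 Hz.
12 Hz ≤ fs/2 = 24 Hz, appears at 12 Hz.
156 Hz mod fs = 12 Hz.
12 Hz ≤ fs/2 = 24 Hz, appears at 12 Hz.
60 Hz and 156 Hz both map to 12 Hz.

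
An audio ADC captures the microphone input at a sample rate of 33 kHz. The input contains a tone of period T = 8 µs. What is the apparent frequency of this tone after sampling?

T = 8 µs → f = 1/T = 125 kHz.
125 kHz mod fs = 26 kHz.
26 kHz > fs/2 = 16.5 kHz, folds to fs − 26 kHz = 7 kHz.

7 kHz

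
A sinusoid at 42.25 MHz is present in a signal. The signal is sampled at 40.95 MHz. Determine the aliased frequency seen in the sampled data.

1.3 MHz

42.25 MHz mod fs = 1.3 MHz.
1.3 MHz ≤ fs/2 = 20.475 MHz, appears at 1.3 MHz.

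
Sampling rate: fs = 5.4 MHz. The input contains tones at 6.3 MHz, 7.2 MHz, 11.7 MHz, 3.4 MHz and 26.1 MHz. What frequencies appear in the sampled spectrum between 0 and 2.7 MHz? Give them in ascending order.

0.9 MHz, 1.8 MHz, 2 MHz

fs/2 = 2.7 MHz.
6.3 MHz mod fs = 0.9 MHz.
0.9 MHz ≤ fs/2 = 2.7 MHz, appears at 0.9 MHz.
7.2 MHz mod fs = 1.8 MHz.
1.8 MHz ≤ fs/2 = 2.7 MHz, appears at 1.8 MHz.
11.7 MHz mod fs = 0.9 MHz.
0.9 MHz ≤ fs/2 = 2.7 MHz, appears at 0.9 MHz.
3.4 MHz > fs/2 = 2.7 MHz, folds to fs − 3.4 MHz = 2 MHz.
26.1 MHz mod fs = 4.5 MHz.
4.5 MHz > fs/2 = 2.7 MHz, folds to fs − 4.5 MHz = 0.9 MHz.
Distinct values: {0.9 MHz, 1.8 MHz, 2 MHz}.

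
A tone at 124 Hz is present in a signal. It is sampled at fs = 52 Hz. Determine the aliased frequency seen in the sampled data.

124 Hz mod fs = 20 Hz.
20 Hz ≤ fs/2 = 26 Hz, appears at 20 Hz.

20 Hz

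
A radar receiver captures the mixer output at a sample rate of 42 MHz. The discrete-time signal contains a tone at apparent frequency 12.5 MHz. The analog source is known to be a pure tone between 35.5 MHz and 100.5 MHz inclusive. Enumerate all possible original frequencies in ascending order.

54.5 MHz, 71.5 MHz, 96.5 MHz

Frequencies that alias to 12.5 MHz are k·fs ± 12.5 MHz for integer k ≥ 0.
k=0: 12.5 MHz.
k=1: 29.5 MHz, 54.5 MHz.
k=2: 71.5 MHz, 96.5 MHz.
k=3: 113.5 MHz, 138.5 MHz.
Within [35.5 MHz, 100.5 MHz]: 54.5 MHz, 71.5 MHz, 96.5 MHz.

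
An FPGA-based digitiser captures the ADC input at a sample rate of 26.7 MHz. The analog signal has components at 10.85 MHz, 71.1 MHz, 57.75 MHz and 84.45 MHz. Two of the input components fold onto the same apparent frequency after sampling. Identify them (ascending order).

57.75 MHz, 84.45 MHz

fs/2 = 13.35 MHz.
10.85 MHz ≤ fs/2 = 13.35 MHz, passes unchanged.
71.1 MHz mod fs = 17.7 MHz.
17.7 MHz > fs/2 = 13.35 MHz, folds to fs − 17.7 MHz = 9 MHz.
57.75 MHz mod fs = 4.35 MHz.
4.35 MHz ≤ fs/2 = 13.35 MHz, appears at 4.35 MHz.
84.45 MHz mod fs = 4.35 MHz.
4.35 MHz ≤ fs/2 = 13.35 MHz, appears at 4.35 MHz.
57.75 MHz and 84.45 MHz both map to 4.35 MHz.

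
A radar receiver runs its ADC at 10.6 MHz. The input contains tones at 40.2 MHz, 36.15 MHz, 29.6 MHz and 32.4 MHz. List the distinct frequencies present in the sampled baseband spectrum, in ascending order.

fs/2 = 5.3 MHz.
40.2 MHz mod fs = 8.4 MHz.
8.4 MHz > fs/2 = 5.3 MHz, folds to fs − 8.4 MHz = 2.2 MHz.
36.15 MHz mod fs = 4.35 MHz.
4.35 MHz ≤ fs/2 = 5.3 MHz, appears at 4.35 MHz.
29.6 MHz mod fs = 8.4 MHz.
8.4 MHz > fs/2 = 5.3 MHz, folds to fs − 8.4 MHz = 2.2 MHz.
32.4 MHz mod fs = 0.6 MHz.
0.6 MHz ≤ fs/2 = 5.3 MHz, appears at 0.6 MHz.
Distinct values: {0.6 MHz, 2.2 MHz, 4.35 MHz}.

0.6 MHz, 2.2 MHz, 4.35 MHz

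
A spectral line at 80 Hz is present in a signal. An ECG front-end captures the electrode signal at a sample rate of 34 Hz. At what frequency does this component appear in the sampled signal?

12 Hz

80 Hz mod fs = 12 Hz.
12 Hz ≤ fs/2 = 17 Hz, appears at 12 Hz.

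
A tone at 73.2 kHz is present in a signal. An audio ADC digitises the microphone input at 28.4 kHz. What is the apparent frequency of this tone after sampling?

12 kHz

73.2 kHz mod fs = 16.4 kHz.
16.4 kHz > fs/2 = 14.2 kHz, folds to fs − 16.4 kHz = 12 kHz.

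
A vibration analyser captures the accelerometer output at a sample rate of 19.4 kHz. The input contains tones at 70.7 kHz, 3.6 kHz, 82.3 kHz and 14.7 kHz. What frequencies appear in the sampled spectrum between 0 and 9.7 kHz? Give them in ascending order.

fs/2 = 9.7 kHz.
70.7 kHz mod fs = 12.5 kHz.
12.5 kHz > fs/2 = 9.7 kHz, folds to fs − 12.5 kHz = 6.9 kHz.
3.6 kHz ≤ fs/2 = 9.7 kHz, passes unchanged.
82.3 kHz mod fs = 4.7 kHz.
4.7 kHz ≤ fs/2 = 9.7 kHz, appears at 4.7 kHz.
14.7 kHz > fs/2 = 9.7 kHz, folds to fs − 14.7 kHz = 4.7 kHz.
Distinct values: {3.6 kHz, 4.7 kHz, 6.9 kHz}.

3.6 kHz, 4.7 kHz, 6.9 kHz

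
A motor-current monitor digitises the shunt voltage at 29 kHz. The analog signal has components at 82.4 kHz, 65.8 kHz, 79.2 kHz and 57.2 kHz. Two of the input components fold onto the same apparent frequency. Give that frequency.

7.8 kHz

fs/2 = 14.5 kHz.
82.4 kHz mod fs = 24.4 kHz.
24.4 kHz > fs/2 = 14.5 kHz, folds to fs − 24.4 kHz = 4.6 kHz.
65.8 kHz mod fs = 7.8 kHz.
7.8 kHz ≤ fs/2 = 14.5 kHz, appears at 7.8 kHz.
79.2 kHz mod fs = 21.2 kHz.
21.2 kHz > fs/2 = 14.5 kHz, folds to fs − 21.2 kHz = 7.8 kHz.
57.2 kHz mod fs = 28.2 kHz.
28.2 kHz > fs/2 = 14.5 kHz, folds to fs − 28.2 kHz = 0.8 kHz.
65.8 kHz and 79.2 kHz both map to 7.8 kHz.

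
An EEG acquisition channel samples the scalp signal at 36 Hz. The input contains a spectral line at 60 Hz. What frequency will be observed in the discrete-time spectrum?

60 Hz mod fs = 24 Hz.
24 Hz > fs/2 = 18 Hz, folds to fs − 24 Hz = 12 Hz.

12 Hz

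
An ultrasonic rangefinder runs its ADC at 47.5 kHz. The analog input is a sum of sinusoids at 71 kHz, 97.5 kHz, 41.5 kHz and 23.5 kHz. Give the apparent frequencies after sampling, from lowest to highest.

fs/2 = 23.75 kHz.
71 kHz mod fs = 23.5 kHz.
23.5 kHz ≤ fs/2 = 23.75 kHz, appears at 23.5 kHz.
97.5 kHz mod fs = 2.5 kHz.
2.5 kHz ≤ fs/2 = 23.75 kHz, appears at 2.5 kHz.
41.5 kHz > fs/2 = 23.75 kHz, folds to fs − 41.5 kHz = 6 kHz.
23.5 kHz ≤ fs/2 = 23.75 kHz, passes unchanged.
Distinct values: {2.5 kHz, 6 kHz, 23.5 kHz}.

2.5 kHz, 6 kHz, 23.5 kHz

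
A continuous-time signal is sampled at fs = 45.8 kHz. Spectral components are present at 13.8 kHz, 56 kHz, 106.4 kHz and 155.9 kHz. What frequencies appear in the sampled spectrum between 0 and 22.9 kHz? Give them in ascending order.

fs/2 = 22.9 kHz.
13.8 kHz ≤ fs/2 = 22.9 kHz, passes unchanged.
56 kHz mod fs = 10.2 kHz.
10.2 kHz ≤ fs/2 = 22.9 kHz, appears at 10.2 kHz.
106.4 kHz mod fs = 14.8 kHz.
14.8 kHz ≤ fs/2 = 22.9 kHz, appears at 14.8 kHz.
155.9 kHz mod fs = 18.5 kHz.
18.5 kHz ≤ fs/2 = 22.9 kHz, appears at 18.5 kHz.
Distinct values: {10.2 kHz, 13.8 kHz, 14.8 kHz, 18.5 kHz}.

10.2 kHz, 13.8 kHz, 14.8 kHz, 18.5 kHz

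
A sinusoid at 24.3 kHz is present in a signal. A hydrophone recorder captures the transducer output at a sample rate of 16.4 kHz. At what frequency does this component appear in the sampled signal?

7.9 kHz

24.3 kHz mod fs = 7.9 kHz.
7.9 kHz ≤ fs/2 = 8.2 kHz, appears at 7.9 kHz.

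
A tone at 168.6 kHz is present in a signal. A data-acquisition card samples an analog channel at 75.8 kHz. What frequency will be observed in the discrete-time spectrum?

168.6 kHz mod fs = 17 kHz.
17 kHz ≤ fs/2 = 37.9 kHz, appears at 17 kHz.

17 kHz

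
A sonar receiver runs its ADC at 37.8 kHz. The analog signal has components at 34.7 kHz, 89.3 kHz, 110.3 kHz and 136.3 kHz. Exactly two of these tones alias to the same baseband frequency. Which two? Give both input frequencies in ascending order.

34.7 kHz, 110.3 kHz

fs/2 = 18.9 kHz.
34.7 kHz > fs/2 = 18.9 kHz, folds to fs − 34.7 kHz = 3.1 kHz.
89.3 kHz mod fs = 13.7 kHz.
13.7 kHz ≤ fs/2 = 18.9 kHz, appears at 13.7 kHz.
110.3 kHz mod fs = 34.7 kHz.
34.7 kHz > fs/2 = 18.9 kHz, folds to fs − 34.7 kHz = 3.1 kHz.
136.3 kHz mod fs = 22.9 kHz.
22.9 kHz > fs/2 = 18.9 kHz, folds to fs − 22.9 kHz = 14.9 kHz.
34.7 kHz and 110.3 kHz both map to 3.1 kHz.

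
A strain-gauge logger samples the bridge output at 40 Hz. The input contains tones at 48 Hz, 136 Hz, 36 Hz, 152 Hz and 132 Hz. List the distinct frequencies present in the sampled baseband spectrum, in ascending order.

4 Hz, 8 Hz, 12 Hz, 16 Hz

fs/2 = 20 Hz.
48 Hz mod fs = 8 Hz.
8 Hz ≤ fs/2 = 20 Hz, appears at 8 Hz.
136 Hz mod fs = 16 Hz.
16 Hz ≤ fs/2 = 20 Hz, appears at 16 Hz.
36 Hz > fs/2 = 20 Hz, folds to fs − 36 Hz = 4 Hz.
152 Hz mod fs = 32 Hz.
32 Hz > fs/2 = 20 Hz, folds to fs − 32 Hz = 8 Hz.
132 Hz mod fs = 12 Hz.
12 Hz ≤ fs/2 = 20 Hz, appears at 12 Hz.
Distinct values: {4 Hz, 8 Hz, 12 Hz, 16 Hz}.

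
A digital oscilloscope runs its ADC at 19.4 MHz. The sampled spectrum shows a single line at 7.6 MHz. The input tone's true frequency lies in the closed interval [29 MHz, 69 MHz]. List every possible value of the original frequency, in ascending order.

31.2 MHz, 46.4 MHz, 50.6 MHz, 65.8 MHz

Frequencies that alias to 7.6 MHz are k·fs ± 7.6 MHz for integer k ≥ 0.
k=0: 7.6 MHz.
k=1: 11.8 MHz, 27 MHz.
k=2: 31.2 MHz, 46.4 MHz.
k=3: 50.6 MHz, 65.8 MHz.
k=4: 70 MHz, 85.2 MHz.
Within [29 MHz, 69 MHz]: 31.2 MHz, 46.4 MHz, 50.6 MHz, 65.8 MHz.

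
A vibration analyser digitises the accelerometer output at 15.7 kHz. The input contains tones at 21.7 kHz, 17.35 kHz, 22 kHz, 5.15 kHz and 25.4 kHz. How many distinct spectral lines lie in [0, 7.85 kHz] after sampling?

4

fs/2 = 7.85 kHz.
21.7 kHz mod fs = 6 kHz.
6 kHz ≤ fs/2 = 7.85 kHz, appears at 6 kHz.
17.35 kHz mod fs = 1.65 kHz.
1.65 kHz ≤ fs/2 = 7.85 kHz, appears at 1.65 kHz.
22 kHz mod fs = 6.3 kHz.
6.3 kHz ≤ fs/2 = 7.85 kHz, appears at 6.3 kHz.
5.15 kHz ≤ fs/2 = 7.85 kHz, passes unchanged.
25.4 kHz mod fs = 9.7 kHz.
9.7 kHz > fs/2 = 7.85 kHz, folds to fs − 9.7 kHz = 6 kHz.
Distinct values: {1.65 kHz, 5.15 kHz, 6 kHz, 6.3 kHz} → 4.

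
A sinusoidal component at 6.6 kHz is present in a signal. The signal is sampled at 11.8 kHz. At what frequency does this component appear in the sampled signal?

5.2 kHz

6.6 kHz > fs/2 = 5.9 kHz, folds to fs − 6.6 kHz = 5.2 kHz.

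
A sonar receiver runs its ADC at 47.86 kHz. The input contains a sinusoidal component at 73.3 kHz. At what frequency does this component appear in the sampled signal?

73.3 kHz mod fs = 25.44 kHz.
25.44 kHz > fs/2 = 23.93 kHz, folds to fs − 25.44 kHz = 22.42 kHz.

22.42 kHz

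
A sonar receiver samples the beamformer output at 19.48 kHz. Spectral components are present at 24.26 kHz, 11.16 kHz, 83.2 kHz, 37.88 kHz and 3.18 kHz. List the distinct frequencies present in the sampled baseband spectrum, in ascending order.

1.08 kHz, 3.18 kHz, 4.78 kHz, 5.28 kHz, 8.32 kHz

fs/2 = 9.74 kHz.
24.26 kHz mod fs = 4.78 kHz.
4.78 kHz ≤ fs/2 = 9.74 kHz, appears at 4.78 kHz.
11.16 kHz > fs/2 = 9.74 kHz, folds to fs − 11.16 kHz = 8.32 kHz.
83.2 kHz mod fs = 5.28 kHz.
5.28 kHz ≤ fs/2 = 9.74 kHz, appears at 5.28 kHz.
37.88 kHz mod fs = 18.4 kHz.
18.4 kHz > fs/2 = 9.74 kHz, folds to fs − 18.4 kHz = 1.08 kHz.
3.18 kHz ≤ fs/2 = 9.74 kHz, passes unchanged.
Distinct values: {1.08 kHz, 3.18 kHz, 4.78 kHz, 5.28 kHz, 8.32 kHz}.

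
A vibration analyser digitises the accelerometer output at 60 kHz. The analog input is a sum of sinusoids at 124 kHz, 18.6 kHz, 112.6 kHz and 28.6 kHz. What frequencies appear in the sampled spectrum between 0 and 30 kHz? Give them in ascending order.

fs/2 = 30 kHz.
124 kHz mod fs = 4 kHz.
4 kHz ≤ fs/2 = 30 kHz, appears at 4 kHz.
18.6 kHz ≤ fs/2 = 30 kHz, passes unchanged.
112.6 kHz mod fs = 52.6 kHz.
52.6 kHz > fs/2 = 30 kHz, folds to fs − 52.6 kHz = 7.4 kHz.
28.6 kHz ≤ fs/2 = 30 kHz, passes unchanged.
Distinct values: {4 kHz, 7.4 kHz, 18.6 kHz, 28.6 kHz}.

4 kHz, 7.4 kHz, 18.6 kHz, 28.6 kHz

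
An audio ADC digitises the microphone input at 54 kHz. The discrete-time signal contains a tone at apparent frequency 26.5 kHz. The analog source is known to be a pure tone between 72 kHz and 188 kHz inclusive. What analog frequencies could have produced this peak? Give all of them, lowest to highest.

Frequencies that alias to 26.5 kHz are k·fs ± 26.5 kHz for integer k ≥ 0.
k=0: 26.5 kHz.
k=1: 27.5 kHz, 80.5 kHz.
k=2: 81.5 kHz, 134.5 kHz.
k=3: 135.5 kHz, 188.5 kHz.
k=4: 189.5 kHz, 242.5 kHz.
Within [72 kHz, 188 kHz]: 80.5 kHz, 81.5 kHz, 134.5 kHz, 135.5 kHz.

80.5 kHz, 81.5 kHz, 134.5 kHz, 135.5 kHz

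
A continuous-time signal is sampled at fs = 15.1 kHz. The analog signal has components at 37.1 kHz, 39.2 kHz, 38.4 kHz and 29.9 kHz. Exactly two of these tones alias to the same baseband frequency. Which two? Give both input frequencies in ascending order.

37.1 kHz, 38.4 kHz

fs/2 = 7.55 kHz.
37.1 kHz mod fs = 6.9 kHz.
6.9 kHz ≤ fs/2 = 7.55 kHz, appears at 6.9 kHz.
39.2 kHz mod fs = 9 kHz.
9 kHz > fs/2 = 7.55 kHz, folds to fs − 9 kHz = 6.1 kHz.
38.4 kHz mod fs = 8.2 kHz.
8.2 kHz > fs/2 = 7.55 kHz, folds to fs − 8.2 kHz = 6.9 kHz.
29.9 kHz mod fs = 14.8 kHz.
14.8 kHz > fs/2 = 7.55 kHz, folds to fs − 14.8 kHz = 0.3 kHz.
37.1 kHz and 38.4 kHz both map to 6.9 kHz.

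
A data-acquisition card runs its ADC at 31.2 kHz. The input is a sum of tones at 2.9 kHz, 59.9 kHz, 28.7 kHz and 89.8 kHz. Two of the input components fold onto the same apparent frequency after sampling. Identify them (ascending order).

fs/2 = 15.6 kHz.
2.9 kHz ≤ fs/2 = 15.6 kHz, passes unchanged.
59.9 kHz mod fs = 28.7 kHz.
28.7 kHz > fs/2 = 15.6 kHz, folds to fs − 28.7 kHz = 2.5 kHz.
28.7 kHz > fs/2 = 15.6 kHz, folds to fs − 28.7 kHz = 2.5 kHz.
89.8 kHz mod fs = 27.4 kHz.
27.4 kHz > fs/2 = 15.6 kHz, folds to fs − 27.4 kHz = 3.8 kHz.
28.7 kHz and 59.9 kHz both map to 2.5 kHz.

28.7 kHz, 59.9 kHz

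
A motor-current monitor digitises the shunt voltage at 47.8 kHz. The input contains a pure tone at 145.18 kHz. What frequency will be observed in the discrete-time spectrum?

1.78 kHz

145.18 kHz mod fs = 1.78 kHz.
1.78 kHz ≤ fs/2 = 23.9 kHz, appears at 1.78 kHz.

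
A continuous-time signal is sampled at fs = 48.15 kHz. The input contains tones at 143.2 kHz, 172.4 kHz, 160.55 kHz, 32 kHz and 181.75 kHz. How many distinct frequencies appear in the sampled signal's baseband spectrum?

5

fs/2 = 24.075 kHz.
143.2 kHz mod fs = 46.9 kHz.
46.9 kHz > fs/2 = 24.075 kHz, folds to fs − 46.9 kHz = 1.25 kHz.
172.4 kHz mod fs = 27.95 kHz.
27.95 kHz > fs/2 = 24.075 kHz, folds to fs − 27.95 kHz = 20.2 kHz.
160.55 kHz mod fs = 16.1 kHz.
16.1 kHz ≤ fs/2 = 24.075 kHz, appears at 16.1 kHz.
32 kHz > fs/2 = 24.075 kHz, folds to fs − 32 kHz = 16.15 kHz.
181.75 kHz mod fs = 37.3 kHz.
37.3 kHz > fs/2 = 24.075 kHz, folds to fs − 37.3 kHz = 10.85 kHz.
Distinct values: {1.25 kHz, 10.85 kHz, 16.1 kHz, 16.15 kHz, 20.2 kHz} → 5.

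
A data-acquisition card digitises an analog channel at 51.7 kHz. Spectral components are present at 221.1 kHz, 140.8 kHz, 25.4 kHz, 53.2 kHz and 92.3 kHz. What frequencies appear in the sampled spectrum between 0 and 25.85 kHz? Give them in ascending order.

1.5 kHz, 11.1 kHz, 14.3 kHz, 25.4 kHz

fs/2 = 25.85 kHz.
221.1 kHz mod fs = 14.3 kHz.
14.3 kHz ≤ fs/2 = 25.85 kHz, appears at 14.3 kHz.
140.8 kHz mod fs = 37.4 kHz.
37.4 kHz > fs/2 = 25.85 kHz, folds to fs − 37.4 kHz = 14.3 kHz.
25.4 kHz ≤ fs/2 = 25.85 kHz, passes unchanged.
53.2 kHz mod fs = 1.5 kHz.
1.5 kHz ≤ fs/2 = 25.85 kHz, appears at 1.5 kHz.
92.3 kHz mod fs = 40.6 kHz.
40.6 kHz > fs/2 = 25.85 kHz, folds to fs − 40.6 kHz = 11.1 kHz.
Distinct values: {1.5 kHz, 11.1 kHz, 14.3 kHz, 25.4 kHz}.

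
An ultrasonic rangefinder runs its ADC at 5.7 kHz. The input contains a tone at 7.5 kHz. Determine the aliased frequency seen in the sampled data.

7.5 kHz mod fs = 1.8 kHz.
1.8 kHz ≤ fs/2 = 2.85 kHz, appears at 1.8 kHz.

1.8 kHz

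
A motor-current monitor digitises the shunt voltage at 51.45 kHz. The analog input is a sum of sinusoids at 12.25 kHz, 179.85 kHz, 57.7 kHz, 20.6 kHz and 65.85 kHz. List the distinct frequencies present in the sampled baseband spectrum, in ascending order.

6.25 kHz, 12.25 kHz, 14.4 kHz, 20.6 kHz, 25.5 kHz

fs/2 = 25.725 kHz.
12.25 kHz ≤ fs/2 = 25.725 kHz, passes unchanged.
179.85 kHz mod fs = 25.5 kHz.
25.5 kHz ≤ fs/2 = 25.725 kHz, appears at 25.5 kHz.
57.7 kHz mod fs = 6.25 kHz.
6.25 kHz ≤ fs/2 = 25.725 kHz, appears at 6.25 kHz.
20.6 kHz ≤ fs/2 = 25.725 kHz, passes unchanged.
65.85 kHz mod fs = 14.4 kHz.
14.4 kHz ≤ fs/2 = 25.725 kHz, appears at 14.4 kHz.
Distinct values: {6.25 kHz, 12.25 kHz, 14.4 kHz, 20.6 kHz, 25.5 kHz}.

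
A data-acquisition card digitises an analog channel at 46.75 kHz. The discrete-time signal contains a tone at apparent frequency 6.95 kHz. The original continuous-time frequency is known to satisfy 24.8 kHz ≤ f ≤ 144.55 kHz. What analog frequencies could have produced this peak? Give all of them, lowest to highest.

Frequencies that alias to 6.95 kHz are k·fs ± 6.95 kHz for integer k ≥ 0.
k=0: 6.95 kHz.
k=1: 39.8 kHz, 53.7 kHz.
k=2: 86.55 kHz, 100.45 kHz.
k=3: 133.3 kHz, 147.2 kHz.
k=4: 180.05 kHz, 193.95 kHz.
Within [24.8 kHz, 144.55 kHz]: 39.8 kHz, 53.7 kHz, 86.55 kHz, 100.45 kHz, 133.3 kHz.

39.8 kHz, 53.7 kHz, 86.55 kHz, 100.45 kHz, 133.3 kHz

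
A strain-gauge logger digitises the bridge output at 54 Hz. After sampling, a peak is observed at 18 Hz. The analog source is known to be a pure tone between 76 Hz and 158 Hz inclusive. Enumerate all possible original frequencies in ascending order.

Frequencies that alias to 18 Hz are k·fs ± 18 Hz for integer k ≥ 0.
k=0: 18 Hz.
k=1: 36 Hz, 72 Hz.
k=2: 90 Hz, 126 Hz.
k=3: 144 Hz, 180 Hz.
k=4: 198 Hz, 234 Hz.
Within [76 Hz, 158 Hz]: 90 Hz, 126 Hz, 144 Hz.

90 Hz, 126 Hz, 144 Hz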